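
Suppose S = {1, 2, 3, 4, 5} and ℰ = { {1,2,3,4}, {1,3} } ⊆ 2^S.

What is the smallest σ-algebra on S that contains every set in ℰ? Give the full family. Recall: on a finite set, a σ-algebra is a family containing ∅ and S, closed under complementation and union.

Take S₀ = ℰ ∪ {∅, S} = { ∅, {1,3}, {1,2,3,4}, S }.
Iteration 1 (2 new):
  {5}  = complement {1,2,3,4}
  {2,4,5}  = complement {1,3}
  (now 6)
Iteration 2 (1 new):
  {1,3,5}  = {1,3} ∪ {5}
  (now 7)
Iteration 3: +1 →
  {2,4}  = complement {1,3,5}
  (now 8)
Iteration 4 adds nothing — fixpoint reached.

Hence σ(ℰ) has 8 members: { ∅, {5}, {1,3}, {2,4}, {1,3,5}, {2,4,5}, {1,2,3,4}, S }.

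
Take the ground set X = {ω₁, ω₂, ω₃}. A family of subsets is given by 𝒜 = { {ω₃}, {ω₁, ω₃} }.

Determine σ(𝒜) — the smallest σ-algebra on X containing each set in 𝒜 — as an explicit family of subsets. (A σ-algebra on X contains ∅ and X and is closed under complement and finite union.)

σ(𝒜) = { ∅, {ω₁}, {ω₂}, {ω₃}, {ω₁, ω₂}, {ω₁, ω₃}, {ω₂, ω₃}, X }

Check:
Start: 𝒜 ∪ {∅, X} = { ∅, {ω₃}, {ω₁, ω₃}, X }.
Step 1 (2 new):
  {ω₂}  = X∖{ω₁, ω₃}
  {ω₁, ω₂}  = X∖{ω₃}
  — 6 sets.
Step 2 adds 1:
  {ω₂, ω₃}  = {ω₃} ∪ {ω₂}
  — 7 sets.
Step 3: 1 new —
  {ω₁}  = X∖{ω₂, ω₃}
  — 8 sets.
After Step 4 the family is unchanged; done.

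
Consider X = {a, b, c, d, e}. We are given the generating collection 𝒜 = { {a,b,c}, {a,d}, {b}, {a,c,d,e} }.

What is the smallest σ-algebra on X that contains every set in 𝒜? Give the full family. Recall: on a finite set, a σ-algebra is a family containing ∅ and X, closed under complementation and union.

|σ(𝒜)| = 32.  σ(𝒜) = { {}, {a}, {b}, {c}, {d}, {e}, {a,b}, {a,c}, {a,d}, {a,e}, {b,c}, {b,d}, {b,e}, {c,d}, {c,e}, {d,e}, {a,b,c}, {a,b,d}, {a,b,e}, {a,c,d}, {a,c,e}, {a,d,e}, {b,c,d}, {b,c,e}, {b,d,e}, {c,d,e}, {a,b,c,d}, {a,b,c,e}, {a,b,d,e}, {a,c,d,e}, {b,c,d,e}, X }

Working:
Start: 𝒜 ∪ {∅, X} = { {}, {b}, {a,d}, {a,b,c}, {a,c,d,e}, X }.
Iteration 1 adds 4:
  {d,e}  = {a,b,c}ᶜ
  {a,b,d}  = {a,d} ∪ {b}
  {b,c,e}  = {a,d}ᶜ
  {a,b,c,d}  = {a,b,c} ∪ {a,d}
  [10 total]
Iteration 2 (7 new):
  {e}  = {a,b,c,d}ᶜ
  {c,e}  = {a,b,d}ᶜ
  {a,d,e}  = {d,e} ∪ {a,d}
  {b,d,e}  = {b} ∪ {d,e}
  {a,b,c,e}  = {a,b,c} ∪ {b,c,e}
  {a,b,d,e}  = {a,b,d} ∪ {d,e}
  {b,c,d,e}  = {d,e} ∪ {b,c,e}
  [17 total]
Iteration 3 (7 new):
  {a}  = {b,c,d,e}ᶜ
  {c}  = {a,b,d,e}ᶜ
  {d}  = {a,b,c,e}ᶜ
  {a,c}  = {b,d,e}ᶜ
  {b,c}  = {a,d,e}ᶜ
  {b,e}  = {b} ∪ {e}
  {c,d,e}  = {d,e} ∪ {c,e}
  [24 total]
Iteration 4. New:
  {a,b}  = {c,d,e}ᶜ
  {a,e}  = {e} ∪ {a}
  {b,d}  = {b} ∪ {d}
  {c,d}  = {c} ∪ {d}
  {a,b,e}  = {b,e} ∪ {a}
  {a,c,d}  = {b,e}ᶜ
  {a,c,e}  = {e} ∪ {a,c}
  {b,c,d}  = {b,c} ∪ {d}
  [32 total]
Iteration 5: no new sets; the family is a σ-algebra.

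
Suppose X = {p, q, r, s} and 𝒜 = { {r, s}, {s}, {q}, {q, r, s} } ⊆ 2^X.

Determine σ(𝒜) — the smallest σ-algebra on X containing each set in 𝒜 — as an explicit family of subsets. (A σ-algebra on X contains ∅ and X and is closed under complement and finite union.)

|σ(𝒜)| = 16.  σ(𝒜) = { ∅, {p}, {q}, {r}, {s}, {p, q}, {p, r}, {p, s}, {q, r}, {q, s}, {r, s}, {p, q, r}, {p, q, s}, {p, r, s}, {q, r, s}, X }

Working:
Start: 𝒜 ∪ {∅, X} = { ∅, {q}, {s}, {r, s}, {q, r, s}, X }.
Pass 1. New:
  {p}  = {q, r, s}ᶜ
  {p, q}  = {r, s}ᶜ
  {q, s}  = {s} ∪ {q}
  {p, q, r}  = {s}ᶜ
  {p, r, s}  = {q}ᶜ
Pass 2: 3 new —
  {p, r}  = {q, s}ᶜ
  {p, s}  = {s} ∪ {p}
  {p, q, s}  = {p, q} ∪ {s}
Pass 3 (2 new):
  {r}  = {p, q, s}ᶜ
  {q, r}  = {p, s}ᶜ
Pass 4: already closed under ᶜ and ∪.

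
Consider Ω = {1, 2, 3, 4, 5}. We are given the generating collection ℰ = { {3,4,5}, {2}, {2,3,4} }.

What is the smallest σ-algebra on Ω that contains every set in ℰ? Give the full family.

Begin from { ∅, {2}, {2,3,4}, {3,4,5}, Ω } (that is, ℰ plus ∅ and Ω).
Step 1: 4 new —
  {1,2}  = {3,4,5}ᶜ
  {1,5}  = {2,3,4}ᶜ
  {1,3,4,5}  = {2}ᶜ
  {2,3,4,5}  = {3,4,5} ∪ {2,3,4}
  — 9 sets.
Step 2 (3 new):
  {1}  = {2,3,4,5}ᶜ
  {1,2,5}  = {1,2} ∪ {1,5}
  {1,2,3,4}  = {2,3,4} ∪ {1,2}
  — 12 sets.
Step 3: 2 new —
  {5}  = {1,2,3,4}ᶜ
  {3,4}  = {1,2,5}ᶜ
  — 14 sets.
Step 4: +2 →
  {2,5}  = {2} ∪ {5}
  {1,3,4}  = {3,4} ∪ {1}
  — 16 sets.
Step 5: stable.

Therefore σ(ℰ) = { ∅, {1}, {2}, {5}, {1,2}, {1,5}, {2,5}, {3,4}, {1,2,5}, {1,3,4}, {2,3,4}, {3,4,5}, {1,2,3,4}, {1,3,4,5}, {2,3,4,5}, Ω } (|σ(ℰ)| = 16).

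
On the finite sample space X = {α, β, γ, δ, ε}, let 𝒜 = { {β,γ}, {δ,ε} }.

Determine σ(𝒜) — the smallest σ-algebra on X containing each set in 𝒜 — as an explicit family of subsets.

|σ(𝒜)| = 8.  σ(𝒜) = { ∅, {α}, {β,γ}, {δ,ε}, {α,β,γ}, {α,δ,ε}, {β,γ,δ,ε}, X }

Check:
Start: 𝒜 ∪ {∅, X} = { ∅, {β,γ}, {δ,ε}, X }.
Step 1 (3 new):
  {α,β,γ}  = {δ,ε}ᶜ
  {α,δ,ε}  = {β,γ}ᶜ
  {β,γ,δ,ε}  = {β,γ} ∪ {δ,ε}
  [7 total]
Step 2. New:
  {α}  = {β,γ,δ,ε}ᶜ
  [8 total]
Step 3 adds nothing — fixpoint reached.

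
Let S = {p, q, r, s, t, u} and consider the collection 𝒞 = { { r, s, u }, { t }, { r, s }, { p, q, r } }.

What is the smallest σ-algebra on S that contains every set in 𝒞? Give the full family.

Seed the family with 𝒞 together with ∅ and S: { {  }, { t }, { r, s }, { p, q, r }, { r, s, u }, S }.
Iteration 1 (8 new):
  { p, q, t }  = { r, s, u }ᶜ
  { r, s, t }  = { r, s } ∪ { t }
  { s, t, u }  = { p, q, r }ᶜ
  { p, q, r, s }  = { r, s } ∪ { p, q, r }
  { p, q, r, t }  = { p, q, r } ∪ { t }
  { p, q, t, u }  = { r, s }ᶜ
  { r, s, t, u }  = { r, s, u } ∪ { t }
  { p, q, r, s, u }  = { t }ᶜ
  (now 14)
Iteration 2 adds 7:
  { p, q }  = { r, s, t, u }ᶜ
  { s, u }  = { p, q, r, t }ᶜ
  { t, u }  = { p, q, r, s }ᶜ
  { p, q, u }  = { r, s, t }ᶜ
  { p, q, r, s, t }  = { r, s, t } ∪ { p, q, r }
  { p, q, r, t, u }  = { p, q, r } ∪ { p, q, t, u }
  { p, q, s, t, u }  = { p, q, t } ∪ { s, t, u }
  (now 21)
Iteration 3 adds 5:
  { r }  = { p, q, s, t, u }ᶜ
  { s }  = { p, q, r, t, u }ᶜ
  { u }  = { p, q, r, s, t }ᶜ
  { p, q, r, u }  = { p, q, r } ∪ { p, q, u }
  { p, q, s, u }  = { s, u } ∪ { p, q }
  (now 26)
Iteration 4 adds 6:
  { r, t }  = { p, q, s, u }ᶜ
  { r, u }  = { u } ∪ { r }
  { s, t }  = { p, q, r, u }ᶜ
  { p, q, s }  = { p, q } ∪ { s }
  { r, t, u }  = { t, u } ∪ { r }
  { p, q, s, t }  = { p, q, t } ∪ { s }
  (now 32)
Iteration 5: no new sets; the family is a σ-algebra.

Hence σ(𝒞) has 32 members: { {  }, { r }, { s }, { t }, { u }, { p, q }, { r, s }, { r, t }, { r, u }, { s, t }, { s, u }, { t, u }, { p, q, r }, { p, q, s }, { p, q, t }, { p, q, u }, { r, s, t }, { r, s, u }, { r, t, u }, { s, t, u }, { p, q, r, s }, { p, q, r, t }, { p, q, r, u }, { p, q, s, t }, { p, q, s, u }, { p, q, t, u }, { r, s, t, u }, { p, q, r, s, t }, { p, q, r, s, u }, { p, q, r, t, u }, { p, q, s, t, u }, S }.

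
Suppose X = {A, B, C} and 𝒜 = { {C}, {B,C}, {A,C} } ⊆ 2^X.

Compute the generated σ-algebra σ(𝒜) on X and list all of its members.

σ(𝒜) (8 sets): { ∅, {A}, {B}, {C}, {A,B}, {A,C}, {B,C}, X }

Trace:
Begin from { ∅, {C}, {A,C}, {B,C}, X } (that is, 𝒜 plus ∅ and X).
Step 1: 3 new —
  {A}  = X∖{B,C}
  {B}  = X∖{A,C}
  {A,B}  = X∖{C}
  — 8 sets.
Step 2: already closed under ᶜ and ∪.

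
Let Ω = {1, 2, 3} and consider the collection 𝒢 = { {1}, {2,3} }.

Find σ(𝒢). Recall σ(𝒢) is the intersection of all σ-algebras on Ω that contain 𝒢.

σ(𝒢) (4 sets): { {}, {1}, {2,3}, Ω }

Check:
Start: 𝒢 ∪ {∅, Ω} = { {}, {1}, {2,3}, Ω }.
After Iteration 1 the family is unchanged; done.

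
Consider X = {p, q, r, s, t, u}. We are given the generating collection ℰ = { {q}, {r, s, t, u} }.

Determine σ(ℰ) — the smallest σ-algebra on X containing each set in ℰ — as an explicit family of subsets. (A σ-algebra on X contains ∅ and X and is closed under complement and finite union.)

Start: ℰ ∪ {∅, X} = { ∅, {q}, {r, s, t, u}, X }.
Pass 1: +3 →
  {p, q}  = ᶜ of {r, s, t, u}
  {p, r, s, t, u}  = ᶜ of {q}
  {q, r, s, t, u}  = {q} ∪ {r, s, t, u}
  [7 total]
Pass 2. New:
  {p}  = ᶜ of {q, r, s, t, u}
  [8 total]
After Pass 3 the family is unchanged; done.

|σ(ℰ)| = 8.  σ(ℰ) = { ∅, {p}, {q}, {p, q}, {r, s, t, u}, {p, r, s, t, u}, {q, r, s, t, u}, X }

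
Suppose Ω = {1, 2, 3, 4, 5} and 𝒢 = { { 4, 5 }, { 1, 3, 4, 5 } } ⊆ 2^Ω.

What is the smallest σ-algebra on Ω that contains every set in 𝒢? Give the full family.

σ(𝒢) = { ∅, { 2 }, { 1, 3 }, { 4, 5 }, { 1, 2, 3 }, { 2, 4, 5 }, { 1, 3, 4, 5 }, Ω }

Check:
Start: 𝒢 ∪ {∅, Ω} = { ∅, { 4, 5 }, { 1, 3, 4, 5 }, Ω }.
Pass 1: 2 new —
  { 2 }  = complement { 1, 3, 4, 5 }
  { 1, 2, 3 }  = complement { 4, 5 }
  [6 total]
Pass 2. New:
  { 2, 4, 5 }  = { 4, 5 } ∪ { 2 }
  [7 total]
Pass 3: 1 new —
  { 1, 3 }  = complement { 2, 4, 5 }
  [8 total]
Pass 4: closed — nothing new.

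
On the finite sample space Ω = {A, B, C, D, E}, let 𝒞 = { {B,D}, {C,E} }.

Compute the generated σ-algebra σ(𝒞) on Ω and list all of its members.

|σ(𝒞)| = 8.  σ(𝒞) = { ∅, {A}, {B,D}, {C,E}, {A,B,D}, {A,C,E}, {B,C,D,E}, Ω }

Working:
Begin from { ∅, {B,D}, {C,E}, Ω } (that is, 𝒞 plus ∅ and Ω).
Round 1 adds 3:
  {A,B,D}  = ᶜ of {C,E}
  {A,C,E}  = ᶜ of {B,D}
  {B,C,D,E}  = {C,E} ∪ {B,D}
  |family| = 7
Round 2 adds 1:
  {A}  = ᶜ of {B,C,D,E}
  |family| = 8
Round 3: stable.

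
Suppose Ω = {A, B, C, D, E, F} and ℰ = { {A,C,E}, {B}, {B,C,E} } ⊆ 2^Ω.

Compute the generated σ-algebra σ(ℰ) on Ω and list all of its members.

Answer: σ(ℰ) = { ∅, {A}, {B}, {A,B}, {C,E}, {D,F}, {A,C,E}, {A,D,F}, {B,C,E}, {B,D,F}, {A,B,C,E}, {A,B,D,F}, {C,D,E,F}, {A,C,D,E,F}, {B,C,D,E,F}, Ω }

Working:
Take S₀ = ℰ ∪ {∅, Ω} = { ∅, {B}, {A,C,E}, {B,C,E}, Ω }.
Pass 1. New:
  {A,D,F}  = {B,C,E}ᶜ
  {B,D,F}  = {A,C,E}ᶜ
  {A,B,C,E}  = {B,C,E} ∪ {A,C,E}
  {A,C,D,E,F}  = {B}ᶜ
  |family| = 9
Pass 2: 3 new —
  {D,F}  = {A,B,C,E}ᶜ
  {A,B,D,F}  = {B,D,F} ∪ {A,D,F}
  {B,C,D,E,F}  = {B,D,F} ∪ {B,C,E}
  |family| = 12
Pass 3 adds 2:
  {A}  = {B,C,D,E,F}ᶜ
  {C,E}  = {A,B,D,F}ᶜ
  |family| = 14
Pass 4. New:
  {A,B}  = {B} ∪ {A}
  {C,D,E,F}  = {C,E} ∪ {D,F}
  |family| = 16
After Pass 5 the family is unchanged; done.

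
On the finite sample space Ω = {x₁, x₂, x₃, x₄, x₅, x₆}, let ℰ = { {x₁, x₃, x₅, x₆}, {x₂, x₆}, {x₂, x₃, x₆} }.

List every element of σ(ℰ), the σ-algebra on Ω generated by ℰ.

Begin from { {}, {x₂, x₆}, {x₂, x₃, x₆}, {x₁, x₃, x₅, x₆}, Ω } (that is, ℰ plus ∅ and Ω).
Step 1: +4 →
  {x₂, x₄}  = {x₁, x₃, x₅, x₆}ᶜ
  {x₁, x₄, x₅}  = {x₂, x₃, x₆}ᶜ
  {x₁, x₃, x₄, x₅}  = {x₂, x₆}ᶜ
  {x₁, x₂, x₃, x₅, x₆}  = {x₁, x₃, x₅, x₆} ∪ {x₂, x₃, x₆}
Step 2: 7 new —
  {x₄}  = {x₁, x₂, x₃, x₅, x₆}ᶜ
  {x₂, x₄, x₆}  = {x₂, x₆} ∪ {x₂, x₄}
  {x₁, x₂, x₄, x₅}  = {x₁, x₄, x₅} ∪ {x₂, x₄}
  {x₂, x₃, x₄, x₆}  = {x₂, x₃, x₆} ∪ {x₂, x₄}
  {x₁, x₂, x₃, x₄, x₅}  = {x₁, x₃, x₄, x₅} ∪ {x₂, x₄}
  {x₁, x₂, x₄, x₅, x₆}  = {x₁, x₄, x₅} ∪ {x₂, x₆}
  {x₁, x₃, x₄, x₅, x₆}  = {x₁, x₃, x₅, x₆} ∪ {x₁, x₄, x₅}
Step 3. New:
  {x₂}  = {x₁, x₃, x₄, x₅, x₆}ᶜ
  {x₃}  = {x₁, x₂, x₄, x₅, x₆}ᶜ
  {x₆}  = {x₁, x₂, x₃, x₄, x₅}ᶜ
  {x₁, x₅}  = {x₂, x₃, x₄, x₆}ᶜ
  {x₃, x₆}  = {x₁, x₂, x₄, x₅}ᶜ
  {x₁, x₃, x₅}  = {x₂, x₄, x₆}ᶜ
Step 4: +10 →
  {x₂, x₃}  = {x₂} ∪ {x₃}
  {x₃, x₄}  = {x₃} ∪ {x₄}
  {x₄, x₆}  = {x₆} ∪ {x₄}
  {x₁, x₂, x₅}  = {x₂} ∪ {x₁, x₅}
  {x₁, x₅, x₆}  = {x₆} ∪ {x₁, x₅}
  {x₂, x₃, x₄}  = {x₃} ∪ {x₂, x₄}
  {x₃, x₄, x₆}  = {x₃, x₆} ∪ {x₄}
  {x₁, x₂, x₃, x₅}  = {x₁, x₃, x₅} ∪ {x₂}
  {x₁, x₂, x₅, x₆}  = {x₂, x₆} ∪ {x₁, x₅}
  {x₁, x₄, x₅, x₆}  = {x₁, x₄, x₅} ∪ {x₆}
Step 5 adds nothing — fixpoint reached.

σ(ℰ) = { {}, {x₂}, {x₃}, {x₄}, {x₆}, {x₁, x₅}, {x₂, x₃}, {x₂, x₄}, {x₂, x₆}, {x₃, x₄}, {x₃, x₆}, {x₄, x₆}, {x₁, x₂, x₅}, {x₁, x₃, x₅}, {x₁, x₄, x₅}, {x₁, x₅, x₆}, {x₂, x₃, x₄}, {x₂, x₃, x₆}, {x₂, x₄, x₆}, {x₃, x₄, x₆}, {x₁, x₂, x₃, x₅}, {x₁, x₂, x₄, x₅}, {x₁, x₂, x₅, x₆}, {x₁, x₃, x₄, x₅}, {x₁, x₃, x₅, x₆}, {x₁, x₄, x₅, x₆}, {x₂, x₃, x₄, x₆}, {x₁, x₂, x₃, x₄, x₅}, {x₁, x₂, x₃, x₅, x₆}, {x₁, x₂, x₄, x₅, x₆}, {x₁, x₃, x₄, x₅, x₆}, Ω }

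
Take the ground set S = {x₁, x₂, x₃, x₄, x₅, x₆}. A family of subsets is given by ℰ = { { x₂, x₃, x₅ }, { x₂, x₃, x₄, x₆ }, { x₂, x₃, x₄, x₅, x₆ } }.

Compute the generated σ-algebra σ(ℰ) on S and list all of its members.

|σ(ℰ)| = 16.  σ(ℰ) = { ∅, { x₁ }, { x₅ }, { x₁, x₅ }, { x₂, x₃ }, { x₄, x₆ }, { x₁, x₂, x₃ }, { x₁, x₄, x₆ }, { x₂, x₃, x₅ }, { x₄, x₅, x₆ }, { x₁, x₂, x₃, x₅ }, { x₁, x₄, x₅, x₆ }, { x₂, x₃, x₄, x₆ }, { x₁, x₂, x₃, x₄, x₆ }, { x₂, x₃, x₄, x₅, x₆ }, S }

Check:
Take S₀ = ℰ ∪ {∅, S} = { ∅, { x₂, x₃, x₅ }, { x₂, x₃, x₄, x₆ }, { x₂, x₃, x₄, x₅, x₆ }, S }.
Iteration 1: 3 new —
  { x₁ }  = S∖{ x₂, x₃, x₄, x₅, x₆ }
  { x₁, x₅ }  = S∖{ x₂, x₃, x₄, x₆ }
  { x₁, x₄, x₆ }  = S∖{ x₂, x₃, x₅ }
  — 8 sets.
Iteration 2. New:
  { x₁, x₂, x₃, x₅ }  = { x₂, x₃, x₅ } ∪ { x₁ }
  { x₁, x₄, x₅, x₆ }  = { x₁, x₄, x₆ } ∪ { x₁, x₅ }
  { x₁, x₂, x₃, x₄, x₆ }  = { x₁, x₄, x₆ } ∪ { x₂, x₃, x₄, x₆ }
  — 11 sets.
Iteration 3 adds 3:
  { x₅ }  = S∖{ x₁, x₂, x₃, x₄, x₆ }
  { x₂, x₃ }  = S∖{ x₁, x₄, x₅, x₆ }
  { x₄, x₆ }  = S∖{ x₁, x₂, x₃, x₅ }
  — 14 sets.
Iteration 4. New:
  { x₁, x₂, x₃ }  = { x₂, x₃ } ∪ { x₁ }
  { x₄, x₅, x₆ }  = { x₄, x₆ } ∪ { x₅ }
  — 16 sets.
Iteration 5: no new sets; the family is a σ-algebra.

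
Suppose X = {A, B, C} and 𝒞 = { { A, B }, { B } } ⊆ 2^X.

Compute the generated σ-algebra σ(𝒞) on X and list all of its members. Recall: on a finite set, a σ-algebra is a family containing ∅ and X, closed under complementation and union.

Answer: σ(𝒞) = { {  }, { A }, { B }, { C }, { A, B }, { A, C }, { B, C }, X }

Trace:
Begin from { {  }, { B }, { A, B }, X } (that is, 𝒞 plus ∅ and X).
Round 1. New:
  { C }  = complement { A, B }
  { A, C }  = complement { B }
Round 2 adds 1:
  { B, C }  = { C } ∪ { B }
Round 3: +1 →
  { A }  = complement { B, C }
Round 4: closed — nothing new.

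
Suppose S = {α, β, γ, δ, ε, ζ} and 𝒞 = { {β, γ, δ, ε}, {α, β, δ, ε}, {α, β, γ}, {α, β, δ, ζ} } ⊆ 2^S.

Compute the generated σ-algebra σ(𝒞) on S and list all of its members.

Answer: σ(𝒞) = { {}, {α}, {β}, {γ}, {δ}, {ε}, {ζ}, {α, β}, {α, γ}, {α, δ}, {α, ε}, {α, ζ}, {β, γ}, {β, δ}, {β, ε}, {β, ζ}, {γ, δ}, {γ, ε}, {γ, ζ}, {δ, ε}, {δ, ζ}, {ε, ζ}, {α, β, γ}, {α, β, δ}, {α, β, ε}, {α, β, ζ}, {α, γ, δ}, {α, γ, ε}, {α, γ, ζ}, {α, δ, ε}, {α, δ, ζ}, {α, ε, ζ}, {β, γ, δ}, {β, γ, ε}, {β, γ, ζ}, {β, δ, ε}, {β, δ, ζ}, {β, ε, ζ}, {γ, δ, ε}, {γ, δ, ζ}, {γ, ε, ζ}, {δ, ε, ζ}, {α, β, γ, δ}, {α, β, γ, ε}, {α, β, γ, ζ}, {α, β, δ, ε}, {α, β, δ, ζ}, {α, β, ε, ζ}, {α, γ, δ, ε}, {α, γ, δ, ζ}, {α, γ, ε, ζ}, {α, δ, ε, ζ}, {β, γ, δ, ε}, {β, γ, δ, ζ}, {β, γ, ε, ζ}, {β, δ, ε, ζ}, {γ, δ, ε, ζ}, {α, β, γ, δ, ε}, {α, β, γ, δ, ζ}, {α, β, γ, ε, ζ}, {α, β, δ, ε, ζ}, {α, γ, δ, ε, ζ}, {β, γ, δ, ε, ζ}, S }

Check:
Initial family (6 sets): { {}, {α, β, γ}, {α, β, δ, ε}, {α, β, δ, ζ}, {β, γ, δ, ε}, S }.
Iteration 1: 7 new —
  {α, ζ}  = {β, γ, δ, ε}ᶜ
  {γ, ε}  = {α, β, δ, ζ}ᶜ
  {γ, ζ}  = {α, β, δ, ε}ᶜ
  {δ, ε, ζ}  = {α, β, γ}ᶜ
  {α, β, γ, δ, ε}  = {α, β, γ} ∪ {β, γ, δ, ε}
  {α, β, γ, δ, ζ}  = {α, β, γ} ∪ {α, β, δ, ζ}
  {α, β, δ, ε, ζ}  = {α, β, δ, ζ} ∪ {α, β, δ, ε}
  (now 13)
Iteration 2: +11 →
  {γ}  = {α, β, δ, ε, ζ}ᶜ
  {ε}  = {α, β, γ, δ, ζ}ᶜ
  {ζ}  = {α, β, γ, δ, ε}ᶜ
  {α, γ, ζ}  = {α, ζ} ∪ {γ, ζ}
  {γ, ε, ζ}  = {γ, ζ} ∪ {γ, ε}
  {α, β, γ, ε}  = {α, β, γ} ∪ {γ, ε}
  {α, β, γ, ζ}  = {α, β, γ} ∪ {α, ζ}
  {α, γ, ε, ζ}  = {α, ζ} ∪ {γ, ε}
  {α, δ, ε, ζ}  = {α, ζ} ∪ {δ, ε, ζ}
  {γ, δ, ε, ζ}  = {γ, ζ} ∪ {δ, ε, ζ}
  {β, γ, δ, ε, ζ}  = {β, γ, δ, ε} ∪ {γ, ζ}
  (now 24)
Iteration 3 adds 12:
  {α}  = {β, γ, δ, ε, ζ}ᶜ
  {α, β}  = {γ, δ, ε, ζ}ᶜ
  {β, γ}  = {α, δ, ε, ζ}ᶜ
  {β, δ}  = {α, γ, ε, ζ}ᶜ
  {δ, ε}  = {α, β, γ, ζ}ᶜ
  {δ, ζ}  = {α, β, γ, ε}ᶜ
  {ε, ζ}  = {ζ} ∪ {ε}
  {α, β, δ}  = {γ, ε, ζ}ᶜ
  {α, ε, ζ}  = {α, ζ} ∪ {ε}
  {β, δ, ε}  = {α, γ, ζ}ᶜ
  {α, β, γ, ε, ζ}  = {α, γ, ζ} ∪ {α, β, γ, ε}
  {α, γ, δ, ε, ζ}  = {α, γ, ζ} ∪ {α, δ, ε, ζ}
  (now 36)
Iteration 4: +21 →
  {β}  = {α, γ, δ, ε, ζ}ᶜ
  {δ}  = {α, β, γ, ε, ζ}ᶜ
  {α, γ}  = {γ} ∪ {α}
  {α, ε}  = {ε} ∪ {α}
  {α, β, ε}  = {α, β} ∪ {ε}
  {α, β, ζ}  = {α, β} ∪ {α, ζ}
  {α, γ, ε}  = {γ, ε} ∪ {α}
  {α, δ, ε}  = {δ, ε} ∪ {α}
  {α, δ, ζ}  = {α, ζ} ∪ {δ, ζ}
  {β, γ, δ}  = {α, ε, ζ}ᶜ
  {β, γ, ε}  = {ε} ∪ {β, γ}
  {β, γ, ζ}  = {ζ} ∪ {β, γ}
  {β, δ, ζ}  = {ζ} ∪ {β, δ}
  {γ, δ, ε}  = {δ, ε} ∪ {γ}
  {γ, δ, ζ}  = {γ} ∪ {δ, ζ}
  {α, β, γ, δ}  = {ε, ζ}ᶜ
  {α, β, ε, ζ}  = {ε, ζ} ∪ {α, β}
  {α, γ, δ, ζ}  = {α, γ, ζ} ∪ {δ, ζ}
  {β, γ, δ, ζ}  = {β, γ} ∪ {δ, ζ}
  {β, γ, ε, ζ}  = {ε, ζ} ∪ {β, γ}
  {β, δ, ε, ζ}  = {ε, ζ} ∪ {β, δ}
  (now 57)
Iteration 5: 7 new —
  {α, δ}  = {β, γ, ε, ζ}ᶜ
  {β, ε}  = {α, γ, δ, ζ}ᶜ
  {β, ζ}  = {β} ∪ {ζ}
  {γ, δ}  = {α, β, ε, ζ}ᶜ
  {α, γ, δ}  = {α, γ} ∪ {δ}
  {β, ε, ζ}  = {ε, ζ} ∪ {β}
  {α, γ, δ, ε}  = {γ, δ, ε} ∪ {α, γ, ε}
  (now 64)
Iteration 6: already closed under ᶜ and ∪.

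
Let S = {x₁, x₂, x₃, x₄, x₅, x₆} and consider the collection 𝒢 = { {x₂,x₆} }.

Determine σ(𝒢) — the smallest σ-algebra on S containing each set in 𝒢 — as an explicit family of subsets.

Begin from { {}, {x₂,x₆}, S } (that is, 𝒢 plus ∅ and S).
Iteration 1: 1 new —
  {x₁,x₃,x₄,x₅}  = {x₂,x₆}ᶜ
  [4 total]
Iteration 2 adds nothing — fixpoint reached.

Hence σ(𝒢) has 4 members: { {}, {x₂,x₆}, {x₁,x₃,x₄,x₅}, S }.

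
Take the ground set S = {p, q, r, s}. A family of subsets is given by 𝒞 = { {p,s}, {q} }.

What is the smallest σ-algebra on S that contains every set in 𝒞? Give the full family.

Begin from { {}, {q}, {p,s}, S } (that is, 𝒞 plus ∅ and S).
Iteration 1. New:
  {q,r}  = {p,s}ᶜ
  {p,q,s}  = {q} ∪ {p,s}
  {p,r,s}  = {q}ᶜ
  — 7 sets.
Iteration 2 adds 1:
  {r}  = {p,q,s}ᶜ
  — 8 sets.
Iteration 3: no new sets; the family is a σ-algebra.

σ(𝒞) = { {}, {q}, {r}, {p,s}, {q,r}, {p,q,s}, {p,r,s}, S }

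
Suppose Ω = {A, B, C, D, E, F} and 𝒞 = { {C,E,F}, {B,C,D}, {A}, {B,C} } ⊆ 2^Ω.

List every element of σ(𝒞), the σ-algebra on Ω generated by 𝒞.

Take S₀ = 𝒞 ∪ {∅, Ω} = { {}, {A}, {B,C}, {B,C,D}, {C,E,F}, Ω }.
Iteration 1: +8 →
  {A,B,C}  = {B,C} ∪ {A}
  {A,B,D}  = ᶜ of {C,E,F}
  {A,E,F}  = ᶜ of {B,C,D}
  {A,B,C,D}  = {B,C,D} ∪ {A}
  {A,C,E,F}  = {C,E,F} ∪ {A}
  {A,D,E,F}  = ᶜ of {B,C}
  {B,C,E,F}  = {B,C} ∪ {C,E,F}
  {B,C,D,E,F}  = ᶜ of {A}
  (now 14)
Iteration 2: +7 →
  {A,D}  = ᶜ of {B,C,E,F}
  {B,D}  = ᶜ of {A,C,E,F}
  {E,F}  = ᶜ of {A,B,C,D}
  {D,E,F}  = ᶜ of {A,B,C}
  {A,B,C,E,F}  = {A,C,E,F} ∪ {A,B,C}
  {A,B,D,E,F}  = {A,D,E,F} ∪ {A,B,D}
  {A,C,D,E,F}  = {A,C,E,F} ∪ {A,D,E,F}
  (now 21)
Iteration 3: +5 →
  {B}  = ᶜ of {A,C,D,E,F}
  {C}  = ᶜ of {A,B,D,E,F}
  {D}  = ᶜ of {A,B,C,E,F}
  {B,D,E,F}  = {E,F} ∪ {B,D}
  {C,D,E,F}  = {D,E,F} ∪ {C,E,F}
  (now 26)
Iteration 4 (6 new):
  {A,B}  = ᶜ of {C,D,E,F}
  {A,C}  = ᶜ of {B,D,E,F}
  {C,D}  = {C} ∪ {D}
  {A,C,D}  = {C} ∪ {A,D}
  {B,E,F}  = {E,F} ∪ {B}
  {A,B,E,F}  = {B} ∪ {A,E,F}
  (now 32)
Iteration 5: no new sets; the family is a σ-algebra.

|σ(𝒞)| = 32.  σ(𝒞) = { {}, {A}, {B}, {C}, {D}, {A,B}, {A,C}, {A,D}, {B,C}, {B,D}, {C,D}, {E,F}, {A,B,C}, {A,B,D}, {A,C,D}, {A,E,F}, {B,C,D}, {B,E,F}, {C,E,F}, {D,E,F}, {A,B,C,D}, {A,B,E,F}, {A,C,E,F}, {A,D,E,F}, {B,C,E,F}, {B,D,E,F}, {C,D,E,F}, {A,B,C,E,F}, {A,B,D,E,F}, {A,C,D,E,F}, {B,C,D,E,F}, Ω }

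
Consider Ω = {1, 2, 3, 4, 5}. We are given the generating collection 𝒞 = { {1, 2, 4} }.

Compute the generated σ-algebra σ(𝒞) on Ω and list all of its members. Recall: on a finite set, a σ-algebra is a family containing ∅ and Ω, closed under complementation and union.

Initial family (3 sets): { {}, {1, 2, 4}, Ω }.
Pass 1 adds 1:
  {3, 5}  = {1, 2, 4}ᶜ
  [4 total]
Pass 2: stable.

Hence σ(𝒞) has 4 members: { {}, {3, 5}, {1, 2, 4}, Ω }.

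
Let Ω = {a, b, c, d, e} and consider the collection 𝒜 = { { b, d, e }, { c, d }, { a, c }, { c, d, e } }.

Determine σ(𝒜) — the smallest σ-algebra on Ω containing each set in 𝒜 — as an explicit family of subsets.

Begin from { {}, { a, c }, { c, d }, { b, d, e }, { c, d, e }, Ω } (that is, 𝒜 plus ∅ and Ω).
Pass 1: 5 new —
  { a, b }  = Ω∖{ c, d, e }
  { a, b, e }  = Ω∖{ c, d }
  { a, c, d }  = { c, d } ∪ { a, c }
  { a, c, d, e }  = { c, d, e } ∪ { a, c }
  { b, c, d, e }  = { c, d, e } ∪ { b, d, e }
  |family| = 11
Pass 2 (7 new):
  { a }  = Ω∖{ b, c, d, e }
  { b }  = Ω∖{ a, c, d, e }
  { b, e }  = Ω∖{ a, c, d }
  { a, b, c }  = { a, b } ∪ { a, c }
  { a, b, c, d }  = { c, d } ∪ { a, b }
  { a, b, c, e }  = { a, b, e } ∪ { a, c }
  { a, b, d, e }  = { a, b } ∪ { b, d, e }
  |family| = 18
Pass 3 (5 new):
  { c }  = Ω∖{ a, b, d, e }
  { d }  = Ω∖{ a, b, c, e }
  { e }  = Ω∖{ a, b, c, d }
  { d, e }  = Ω∖{ a, b, c }
  { b, c, d }  = { c, d } ∪ { b }
  |family| = 23
Pass 4: +9 →
  { a, d }  = { d } ∪ { a }
  { a, e }  = Ω∖{ b, c, d }
  { b, c }  = { b } ∪ { c }
  { b, d }  = { b } ∪ { d }
  { c, e }  = { e } ∪ { c }
  { a, b, d }  = { a, b } ∪ { d }
  { a, c, e }  = { e } ∪ { a, c }
  { a, d, e }  = { d, e } ∪ { a }
  { b, c, e }  = { b, e } ∪ { c }
  |family| = 32
Pass 5: already closed under ᶜ and ∪.

|σ(𝒜)| = 32.  σ(𝒜) = { {}, { a }, { b }, { c }, { d }, { e }, { a, b }, { a, c }, { a, d }, { a, e }, { b, c }, { b, d }, { b, e }, { c, d }, { c, e }, { d, e }, { a, b, c }, { a, b, d }, { a, b, e }, { a, c, d }, { a, c, e }, { a, d, e }, { b, c, d }, { b, c, e }, { b, d, e }, { c, d, e }, { a, b, c, d }, { a, b, c, e }, { a, b, d, e }, { a, c, d, e }, { b, c, d, e }, Ω }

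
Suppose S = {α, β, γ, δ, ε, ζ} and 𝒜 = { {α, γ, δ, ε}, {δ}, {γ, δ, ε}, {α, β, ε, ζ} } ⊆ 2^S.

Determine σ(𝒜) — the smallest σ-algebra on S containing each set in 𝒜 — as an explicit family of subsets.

σ(𝒜) (32 sets): { {}, {α}, {γ}, {δ}, {ε}, {α, γ}, {α, δ}, {α, ε}, {β, ζ}, {γ, δ}, {γ, ε}, {δ, ε}, {α, β, ζ}, {α, γ, δ}, {α, γ, ε}, {α, δ, ε}, {β, γ, ζ}, {β, δ, ζ}, {β, ε, ζ}, {γ, δ, ε}, {α, β, γ, ζ}, {α, β, δ, ζ}, {α, β, ε, ζ}, {α, γ, δ, ε}, {β, γ, δ, ζ}, {β, γ, ε, ζ}, {β, δ, ε, ζ}, {α, β, γ, δ, ζ}, {α, β, γ, ε, ζ}, {α, β, δ, ε, ζ}, {β, γ, δ, ε, ζ}, S }

Working:
Take S₀ = 𝒜 ∪ {∅, S} = { {}, {δ}, {γ, δ, ε}, {α, β, ε, ζ}, {α, γ, δ, ε}, S }.
Pass 1. New:
  {β, ζ}  = S∖{α, γ, δ, ε}
  {γ, δ}  = S∖{α, β, ε, ζ}
  {α, β, ζ}  = S∖{γ, δ, ε}
  {α, β, γ, ε, ζ}  = S∖{δ}
  {α, β, δ, ε, ζ}  = {δ} ∪ {α, β, ε, ζ}
  |family| = 11
Pass 2: +6 →
  {γ}  = S∖{α, β, δ, ε, ζ}
  {β, δ, ζ}  = {β, ζ} ∪ {δ}
  {α, β, δ, ζ}  = {δ} ∪ {α, β, ζ}
  {β, γ, δ, ζ}  = {γ, δ} ∪ {β, ζ}
  {α, β, γ, δ, ζ}  = {γ, δ} ∪ {α, β, ζ}
  {β, γ, δ, ε, ζ}  = {γ, δ, ε} ∪ {β, ζ}
  |family| = 17
Pass 3: +7 →
  {α}  = S∖{β, γ, δ, ε, ζ}
  {ε}  = S∖{α, β, γ, δ, ζ}
  {α, ε}  = S∖{β, γ, δ, ζ}
  {γ, ε}  = S∖{α, β, δ, ζ}
  {α, γ, ε}  = S∖{β, δ, ζ}
  {β, γ, ζ}  = {γ} ∪ {β, ζ}
  {α, β, γ, ζ}  = {γ} ∪ {α, β, ζ}
  |family| = 24
Pass 4 adds 8:
  {α, γ}  = {α} ∪ {γ}
  {α, δ}  = {α} ∪ {δ}
  {δ, ε}  = S∖{α, β, γ, ζ}
  {α, γ, δ}  = {γ, δ} ∪ {α}
  {α, δ, ε}  = S∖{β, γ, ζ}
  {β, ε, ζ}  = {β, ζ} ∪ {ε}
  {β, γ, ε, ζ}  = {β, γ, ζ} ∪ {ε}
  {β, δ, ε, ζ}  = {β, δ, ζ} ∪ {ε}
  |family| = 32
Pass 5 adds nothing — fixpoint reached.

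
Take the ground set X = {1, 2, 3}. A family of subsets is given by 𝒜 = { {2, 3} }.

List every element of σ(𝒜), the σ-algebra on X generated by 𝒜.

Initial family (3 sets): { {}, {2, 3}, X }.
Step 1: 1 new —
  {1}  = {2, 3}ᶜ
  |family| = 4
After Step 2 the family is unchanged; done.

σ(𝒜) = { {}, {1}, {2, 3}, X }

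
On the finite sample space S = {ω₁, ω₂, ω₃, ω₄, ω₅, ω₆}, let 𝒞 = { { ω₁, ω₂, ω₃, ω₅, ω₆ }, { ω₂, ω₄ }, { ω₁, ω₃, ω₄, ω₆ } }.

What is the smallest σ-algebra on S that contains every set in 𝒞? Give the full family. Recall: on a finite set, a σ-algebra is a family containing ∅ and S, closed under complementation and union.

Seed the family with 𝒞 together with ∅ and S: { {  }, { ω₂, ω₄ }, { ω₁, ω₃, ω₄, ω₆ }, { ω₁, ω₂, ω₃, ω₅, ω₆ }, S }.
Iteration 1. New:
  { ω₄ }  = { ω₁, ω₂, ω₃, ω₅, ω₆ }ᶜ
  { ω₂, ω₅ }  = { ω₁, ω₃, ω₄, ω₆ }ᶜ
  { ω₁, ω₃, ω₅, ω₆ }  = { ω₂, ω₄ }ᶜ
  { ω₁, ω₂, ω₃, ω₄, ω₆ }  = { ω₁, ω₃, ω₄, ω₆ } ∪ { ω₂, ω₄ }
  (now 9)
Iteration 2. New:
  { ω₅ }  = { ω₁, ω₂, ω₃, ω₄, ω₆ }ᶜ
  { ω₂, ω₄, ω₅ }  = { ω₂, ω₅ } ∪ { ω₄ }
  { ω₁, ω₃, ω₄, ω₅, ω₆ }  = { ω₁, ω₃, ω₅, ω₆ } ∪ { ω₁, ω₃, ω₄, ω₆ }
  (now 12)
Iteration 3. New:
  { ω₂ }  = { ω₁, ω₃, ω₄, ω₅, ω₆ }ᶜ
  { ω₄, ω₅ }  = { ω₄ } ∪ { ω₅ }
  { ω₁, ω₃, ω₆ }  = { ω₂, ω₄, ω₅ }ᶜ
  (now 15)
Iteration 4 adds 1:
  { ω₁, ω₂, ω₃, ω₆ }  = { ω₄, ω₅ }ᶜ
  (now 16)
After Iteration 5 the family is unchanged; done.

σ(𝒞) = { {  }, { ω₂ }, { ω₄ }, { ω₅ }, { ω₂, ω₄ }, { ω₂, ω₅ }, { ω₄, ω₅ }, { ω₁, ω₃, ω₆ }, { ω₂, ω₄, ω₅ }, { ω₁, ω₂, ω₃, ω₆ }, { ω₁, ω₃, ω₄, ω₆ }, { ω₁, ω₃, ω₅, ω₆ }, { ω₁, ω₂, ω₃, ω₄, ω₆ }, { ω₁, ω₂, ω₃, ω₅, ω₆ }, { ω₁, ω₃, ω₄, ω₅, ω₆ }, S }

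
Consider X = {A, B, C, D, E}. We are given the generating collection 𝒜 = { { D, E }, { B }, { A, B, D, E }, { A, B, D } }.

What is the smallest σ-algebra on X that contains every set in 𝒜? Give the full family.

Start: 𝒜 ∪ {∅, X} = { {}, { B }, { D, E }, { A, B, D }, { A, B, D, E }, X }.
Step 1: 5 new —
  { C }  = { A, B, D, E }ᶜ
  { C, E }  = { A, B, D }ᶜ
  { A, B, C }  = { D, E }ᶜ
  { B, D, E }  = { D, E } ∪ { B }
  { A, C, D, E }  = { B }ᶜ
  |family| = 11
Step 2 (7 new):
  { A, C }  = { B, D, E }ᶜ
  { B, C }  = { B } ∪ { C }
  { B, C, E }  = { B } ∪ { C, E }
  { C, D, E }  = { D, E } ∪ { C }
  { A, B, C, D }  = { A, B, C } ∪ { A, B, D }
  { A, B, C, E }  = { A, B, C } ∪ { C, E }
  { B, C, D, E }  = { C } ∪ { B, D, E }
  |family| = 18
Step 3. New:
  { A }  = { B, C, D, E }ᶜ
  { D }  = { A, B, C, E }ᶜ
  { E }  = { A, B, C, D }ᶜ
  { A, B }  = { C, D, E }ᶜ
  { A, D }  = { B, C, E }ᶜ
  { A, C, E }  = { A, C } ∪ { C, E }
  { A, D, E }  = { B, C }ᶜ
  |family| = 25
Step 4. New:
  { A, E }  = { E } ∪ { A }
  { B, D }  = { A, C, E }ᶜ
  { B, E }  = { B } ∪ { E }
  { C, D }  = { C } ∪ { D }
  { A, B, E }  = { A, B } ∪ { E }
  { A, C, D }  = { C } ∪ { A, D }
  { B, C, D }  = { B, C } ∪ { D }
  |family| = 32
Step 5: closed — nothing new.

|σ(𝒜)| = 32.  σ(𝒜) = { {}, { A }, { B }, { C }, { D }, { E }, { A, B }, { A, C }, { A, D }, { A, E }, { B, C }, { B, D }, { B, E }, { C, D }, { C, E }, { D, E }, { A, B, C }, { A, B, D }, { A, B, E }, { A, C, D }, { A, C, E }, { A, D, E }, { B, C, D }, { B, C, E }, { B, D, E }, { C, D, E }, { A, B, C, D }, { A, B, C, E }, { A, B, D, E }, { A, C, D, E }, { B, C, D, E }, X }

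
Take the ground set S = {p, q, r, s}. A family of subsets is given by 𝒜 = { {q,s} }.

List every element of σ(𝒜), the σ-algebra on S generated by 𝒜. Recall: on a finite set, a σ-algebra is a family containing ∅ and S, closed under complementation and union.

Seed the family with 𝒜 together with ∅ and S: { ∅, {q,s}, S }.
Iteration 1 adds 1:
  {p,r}  = ᶜ of {q,s}
  [4 total]
Iteration 2: stable.

|σ(𝒜)| = 4.  σ(𝒜) = { ∅, {p,r}, {q,s}, S }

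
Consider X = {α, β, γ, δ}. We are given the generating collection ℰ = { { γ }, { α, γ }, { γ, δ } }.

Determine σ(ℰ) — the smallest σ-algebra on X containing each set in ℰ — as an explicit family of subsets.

Seed the family with ℰ together with ∅ and X: { ∅, { γ }, { α, γ }, { γ, δ }, X }.
Step 1. New:
  { α, β }  = X∖{ γ, δ }
  { β, δ }  = X∖{ α, γ }
  { α, β, δ }  = X∖{ γ }
  { α, γ, δ }  = { γ, δ } ∪ { α, γ }
  — 9 sets.
Step 2: +3 →
  { β }  = X∖{ α, γ, δ }
  { α, β, γ }  = { α, β } ∪ { γ }
  { β, γ, δ }  = { γ, δ } ∪ { β, δ }
  — 12 sets.
Step 3. New:
  { α }  = X∖{ β, γ, δ }
  { δ }  = X∖{ α, β, γ }
  { β, γ }  = { γ } ∪ { β }
  — 15 sets.
Step 4. New:
  { α, δ }  = X∖{ β, γ }
  — 16 sets.
After Step 5 the family is unchanged; done.

|σ(ℰ)| = 16.  σ(ℰ) = { ∅, { α }, { β }, { γ }, { δ }, { α, β }, { α, γ }, { α, δ }, { β, γ }, { β, δ }, { γ, δ }, { α, β, γ }, { α, β, δ }, { α, γ, δ }, { β, γ, δ }, X }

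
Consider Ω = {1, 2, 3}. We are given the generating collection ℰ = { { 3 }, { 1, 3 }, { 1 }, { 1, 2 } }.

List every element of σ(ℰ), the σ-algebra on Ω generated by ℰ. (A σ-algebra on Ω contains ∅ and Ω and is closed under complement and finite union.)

Seed the family with ℰ together with ∅ and Ω: { {}, { 1 }, { 3 }, { 1, 2 }, { 1, 3 }, Ω }.
Pass 1. New:
  { 2 }  = complement { 1, 3 }
  { 2, 3 }  = complement { 1 }
  |family| = 8
Pass 2: stable.

|σ(ℰ)| = 8.  σ(ℰ) = { {}, { 1 }, { 2 }, { 3 }, { 1, 2 }, { 1, 3 }, { 2, 3 }, Ω }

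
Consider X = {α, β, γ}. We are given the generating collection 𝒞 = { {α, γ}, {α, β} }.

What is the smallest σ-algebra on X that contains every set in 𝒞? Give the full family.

Begin from { {}, {α, β}, {α, γ}, X } (that is, 𝒞 plus ∅ and X).
Pass 1: +2 →
  {β}  = X∖{α, γ}
  {γ}  = X∖{α, β}
  — 6 sets.
Pass 2 adds 1:
  {β, γ}  = {γ} ∪ {β}
  — 7 sets.
Pass 3 adds 1:
  {α}  = X∖{β, γ}
  — 8 sets.
Pass 4: no new sets; the family is a σ-algebra.

Therefore σ(𝒞) = { {}, {α}, {β}, {γ}, {α, β}, {α, γ}, {β, γ}, X } (|σ(𝒞)| = 8).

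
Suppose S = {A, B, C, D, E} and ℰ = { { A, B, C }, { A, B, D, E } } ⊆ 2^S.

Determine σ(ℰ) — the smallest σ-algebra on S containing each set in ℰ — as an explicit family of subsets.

|σ(ℰ)| = 8.  σ(ℰ) = { {}, { C }, { A, B }, { D, E }, { A, B, C }, { C, D, E }, { A, B, D, E }, S }

Trace:
Take S₀ = ℰ ∪ {∅, S} = { {}, { A, B, C }, { A, B, D, E }, S }.
Round 1: +2 →
  { C }  = ᶜ of { A, B, D, E }
  { D, E }  = ᶜ of { A, B, C }
  — 6 sets.
Round 2: +1 →
  { C, D, E }  = { D, E } ∪ { C }
  — 7 sets.
Round 3: +1 →
  { A, B }  = ᶜ of { C, D, E }
  — 8 sets.
Round 4: closed — nothing new.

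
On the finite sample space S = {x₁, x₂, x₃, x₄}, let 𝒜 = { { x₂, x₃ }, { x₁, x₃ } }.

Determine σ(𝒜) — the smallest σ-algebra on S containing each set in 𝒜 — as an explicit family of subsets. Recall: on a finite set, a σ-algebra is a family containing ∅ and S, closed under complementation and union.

σ(𝒜) = { ∅, { x₁ }, { x₂ }, { x₃ }, { x₄ }, { x₁, x₂ }, { x₁, x₃ }, { x₁, x₄ }, { x₂, x₃ }, { x₂, x₄ }, { x₃, x₄ }, { x₁, x₂, x₃ }, { x₁, x₂, x₄ }, { x₁, x₃, x₄ }, { x₂, x₃, x₄ }, S }

Derivation:
Begin from { ∅, { x₁, x₃ }, { x₂, x₃ }, S } (that is, 𝒜 plus ∅ and S).
Step 1. New:
  { x₁, x₄ }  = complement { x₂, x₃ }
  { x₂, x₄ }  = complement { x₁, x₃ }
  { x₁, x₂, x₃ }  = { x₁, x₃ } ∪ { x₂, x₃ }
  |family| = 7
Step 2. New:
  { x₄ }  = complement { x₁, x₂, x₃ }
  { x₁, x₂, x₄ }  = { x₁, x₄ } ∪ { x₂, x₄ }
  { x₁, x₃, x₄ }  = { x₁, x₄ } ∪ { x₁, x₃ }
  { x₂, x₃, x₄ }  = { x₂, x₃ } ∪ { x₂, x₄ }
  |family| = 11
Step 3: +3 →
  { x₁ }  = complement { x₂, x₃, x₄ }
  { x₂ }  = complement { x₁, x₃, x₄ }
  { x₃ }  = complement { x₁, x₂, x₄ }
  |family| = 14
Step 4: +2 →
  { x₁, x₂ }  = { x₂ } ∪ { x₁ }
  { x₃, x₄ }  = { x₃ } ∪ { x₄ }
  |family| = 16
Step 5 adds nothing — fixpoint reached.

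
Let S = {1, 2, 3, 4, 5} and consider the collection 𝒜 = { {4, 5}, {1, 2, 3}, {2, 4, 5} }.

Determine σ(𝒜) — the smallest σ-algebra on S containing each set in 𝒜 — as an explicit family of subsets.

Begin from { ∅, {4, 5}, {1, 2, 3}, {2, 4, 5}, S } (that is, 𝒜 plus ∅ and S).
Step 1 (1 new):
  {1, 3}  = complement {2, 4, 5}
  |family| = 6
Step 2: +1 →
  {1, 3, 4, 5}  = {4, 5} ∪ {1, 3}
  |family| = 7
Step 3 adds 1:
  {2}  = complement {1, 3, 4, 5}
  |family| = 8
Step 4: already closed under ᶜ and ∪.

|σ(𝒜)| = 8.  σ(𝒜) = { ∅, {2}, {1, 3}, {4, 5}, {1, 2, 3}, {2, 4, 5}, {1, 3, 4, 5}, S }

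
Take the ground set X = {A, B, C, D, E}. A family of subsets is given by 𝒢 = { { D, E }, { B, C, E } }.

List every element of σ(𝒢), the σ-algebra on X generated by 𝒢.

Answer: σ(𝒢) = { {  }, { A }, { D }, { E }, { A, D }, { A, E }, { B, C }, { D, E }, { A, B, C }, { A, D, E }, { B, C, D }, { B, C, E }, { A, B, C, D }, { A, B, C, E }, { B, C, D, E }, X }

Derivation:
Start: 𝒢 ∪ {∅, X} = { {  }, { D, E }, { B, C, E }, X }.
Step 1. New:
  { A, D }  = ᶜ of { B, C, E }
  { A, B, C }  = ᶜ of { D, E }
  { B, C, D, E }  = { D, E } ∪ { B, C, E }
  |family| = 7
Step 2 (4 new):
  { A }  = ᶜ of { B, C, D, E }
  { A, D, E }  = { D, E } ∪ { A, D }
  { A, B, C, D }  = { A, B, C } ∪ { A, D }
  { A, B, C, E }  = { B, C, E } ∪ { A, B, C }
  |family| = 11
Step 3: +3 →
  { D }  = ᶜ of { A, B, C, E }
  { E }  = ᶜ of { A, B, C, D }
  { B, C }  = ᶜ of { A, D, E }
  |family| = 14
Step 4 adds 2:
  { A, E }  = { E } ∪ { A }
  { B, C, D }  = { B, C } ∪ { D }
  |family| = 16
Step 5: no new sets; the family is a σ-algebra.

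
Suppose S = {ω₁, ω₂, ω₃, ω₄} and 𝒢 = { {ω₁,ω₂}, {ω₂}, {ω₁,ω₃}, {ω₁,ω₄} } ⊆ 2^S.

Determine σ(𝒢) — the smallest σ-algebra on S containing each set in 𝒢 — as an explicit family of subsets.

Begin from { {}, {ω₂}, {ω₁,ω₂}, {ω₁,ω₃}, {ω₁,ω₄}, S } (that is, 𝒢 plus ∅ and S).
Pass 1. New:
  {ω₂,ω₃}  = {ω₁,ω₄}ᶜ
  {ω₂,ω₄}  = {ω₁,ω₃}ᶜ
  {ω₃,ω₄}  = {ω₁,ω₂}ᶜ
  {ω₁,ω₂,ω₃}  = {ω₁,ω₂} ∪ {ω₁,ω₃}
  {ω₁,ω₂,ω₄}  = {ω₁,ω₄} ∪ {ω₁,ω₂}
  {ω₁,ω₃,ω₄}  = {ω₂}ᶜ
  (now 12)
Pass 2 (3 new):
  {ω₃}  = {ω₁,ω₂,ω₄}ᶜ
  {ω₄}  = {ω₁,ω₂,ω₃}ᶜ
  {ω₂,ω₃,ω₄}  = {ω₃,ω₄} ∪ {ω₂}
  (now 15)
Pass 3: +1 →
  {ω₁}  = {ω₂,ω₃,ω₄}ᶜ
  (now 16)
Pass 4: stable.

|σ(𝒢)| = 16.  σ(𝒢) = { {}, {ω₁}, {ω₂}, {ω₃}, {ω₄}, {ω₁,ω₂}, {ω₁,ω₃}, {ω₁,ω₄}, {ω₂,ω₃}, {ω₂,ω₄}, {ω₃,ω₄}, {ω₁,ω₂,ω₃}, {ω₁,ω₂,ω₄}, {ω₁,ω₃,ω₄}, {ω₂,ω₃,ω₄}, S }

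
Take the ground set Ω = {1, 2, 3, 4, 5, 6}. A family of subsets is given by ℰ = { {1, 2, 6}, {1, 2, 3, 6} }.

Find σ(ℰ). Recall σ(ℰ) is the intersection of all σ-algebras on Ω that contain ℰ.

Seed the family with ℰ together with ∅ and Ω: { {}, {1, 2, 6}, {1, 2, 3, 6}, Ω }.
Round 1: 2 new —
  {4, 5}  = Ω∖{1, 2, 3, 6}
  {3, 4, 5}  = Ω∖{1, 2, 6}
  |family| = 6
Round 2 (1 new):
  {1, 2, 4, 5, 6}  = {4, 5} ∪ {1, 2, 6}
  |family| = 7
Round 3: +1 →
  {3}  = Ω∖{1, 2, 4, 5, 6}
  |family| = 8
After Round 4 the family is unchanged; done.

|σ(ℰ)| = 8.  σ(ℰ) = { {}, {3}, {4, 5}, {1, 2, 6}, {3, 4, 5}, {1, 2, 3, 6}, {1, 2, 4, 5, 6}, Ω }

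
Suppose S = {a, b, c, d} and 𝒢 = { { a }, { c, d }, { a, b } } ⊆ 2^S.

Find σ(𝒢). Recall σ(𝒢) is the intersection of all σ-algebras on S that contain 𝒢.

Answer: σ(𝒢) = { ∅, { a }, { b }, { a, b }, { c, d }, { a, c, d }, { b, c, d }, S }

Trace:
Initial family (5 sets): { ∅, { a }, { a, b }, { c, d }, S }.
Round 1 (2 new):
  { a, c, d }  = { c, d } ∪ { a }
  { b, c, d }  = complement { a }
  — 7 sets.
Round 2: 1 new —
  { b }  = complement { a, c, d }
  — 8 sets.
Round 3: no new sets; the family is a σ-algebra.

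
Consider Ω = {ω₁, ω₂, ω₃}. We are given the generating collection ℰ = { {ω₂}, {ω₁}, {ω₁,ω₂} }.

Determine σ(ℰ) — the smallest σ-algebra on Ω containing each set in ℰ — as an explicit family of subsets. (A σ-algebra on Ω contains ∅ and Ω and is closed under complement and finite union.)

σ(ℰ) (8 sets): { {}, {ω₁}, {ω₂}, {ω₃}, {ω₁,ω₂}, {ω₁,ω₃}, {ω₂,ω₃}, Ω }

Trace:
Take S₀ = ℰ ∪ {∅, Ω} = { {}, {ω₁}, {ω₂}, {ω₁,ω₂}, Ω }.
Step 1 adds 3:
  {ω₃}  = {ω₁,ω₂}ᶜ
  {ω₁,ω₃}  = {ω₂}ᶜ
  {ω₂,ω₃}  = {ω₁}ᶜ
  |family| = 8
Step 2: stable.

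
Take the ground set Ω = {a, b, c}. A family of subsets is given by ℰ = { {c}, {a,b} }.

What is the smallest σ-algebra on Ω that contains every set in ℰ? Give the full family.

Initial family (4 sets): { ∅, {c}, {a,b}, Ω }.
After Round 1 the family is unchanged; done.

Therefore σ(ℰ) = { ∅, {c}, {a,b}, Ω } (|σ(ℰ)| = 4).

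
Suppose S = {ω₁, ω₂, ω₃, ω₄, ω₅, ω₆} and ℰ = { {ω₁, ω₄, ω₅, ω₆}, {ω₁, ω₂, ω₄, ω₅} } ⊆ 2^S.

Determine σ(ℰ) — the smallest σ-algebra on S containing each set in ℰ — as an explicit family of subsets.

Answer: σ(ℰ) = { ∅, {ω₂}, {ω₃}, {ω₆}, {ω₂, ω₃}, {ω₂, ω₆}, {ω₃, ω₆}, {ω₁, ω₄, ω₅}, {ω₂, ω₃, ω₆}, {ω₁, ω₂, ω₄, ω₅}, {ω₁, ω₃, ω₄, ω₅}, {ω₁, ω₄, ω₅, ω₆}, {ω₁, ω₂, ω₃, ω₄, ω₅}, {ω₁, ω₂, ω₄, ω₅, ω₆}, {ω₁, ω₃, ω₄, ω₅, ω₆}, S }

Working:
Begin from { ∅, {ω₁, ω₂, ω₄, ω₅}, {ω₁, ω₄, ω₅, ω₆}, S } (that is, ℰ plus ∅ and S).
Iteration 1: +3 →
  {ω₂, ω₃}  = complement {ω₁, ω₄, ω₅, ω₆}
  {ω₃, ω₆}  = complement {ω₁, ω₂, ω₄, ω₅}
  {ω₁, ω₂, ω₄, ω₅, ω₆}  = {ω₁, ω₄, ω₅, ω₆} ∪ {ω₁, ω₂, ω₄, ω₅}
  [7 total]
Iteration 2: 4 new —
  {ω₃}  = complement {ω₁, ω₂, ω₄, ω₅, ω₆}
  {ω₂, ω₃, ω₆}  = {ω₂, ω₃} ∪ {ω₃, ω₆}
  {ω₁, ω₂, ω₃, ω₄, ω₅}  = {ω₂, ω₃} ∪ {ω₁, ω₂, ω₄, ω₅}
  {ω₁, ω₃, ω₄, ω₅, ω₆}  = {ω₃, ω₆} ∪ {ω₁, ω₄, ω₅, ω₆}
  [11 total]
Iteration 3 (3 new):
  {ω₂}  = complement {ω₁, ω₃, ω₄, ω₅, ω₆}
  {ω₆}  = complement {ω₁, ω₂, ω₃, ω₄, ω₅}
  {ω₁, ω₄, ω₅}  = complement {ω₂, ω₃, ω₆}
  [14 total]
Iteration 4: +2 →
  {ω₂, ω₆}  = {ω₂} ∪ {ω₆}
  {ω₁, ω₃, ω₄, ω₅}  = {ω₁, ω₄, ω₅} ∪ {ω₃}
  [16 total]
Iteration 5: no new sets; the family is a σ-algebra.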